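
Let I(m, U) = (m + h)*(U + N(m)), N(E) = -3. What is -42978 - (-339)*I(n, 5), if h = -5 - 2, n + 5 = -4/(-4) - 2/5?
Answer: -253536/5 ≈ -50707.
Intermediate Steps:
n = -22/5 (n = -5 + (-4/(-4) - 2/5) = -5 + (-4*(-¼) - 2*⅕) = -5 + (1 - ⅖) = -5 + ⅗ = -22/5 ≈ -4.4000)
h = -7
I(m, U) = (-7 + m)*(-3 + U) (I(m, U) = (m - 7)*(U - 3) = (-7 + m)*(-3 + U))
-42978 - (-339)*I(n, 5) = -42978 - (-339)*(21 - 7*5 - 3*(-22/5) + 5*(-22/5)) = -42978 - (-339)*(21 - 35 + 66/5 - 22) = -42978 - (-339)*(-114)/5 = -42978 - 1*38646/5 = -42978 - 38646/5 = -253536/5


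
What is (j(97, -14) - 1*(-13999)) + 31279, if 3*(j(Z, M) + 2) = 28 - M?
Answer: 45290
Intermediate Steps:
j(Z, M) = 22/3 - M/3 (j(Z, M) = -2 + (28 - M)/3 = -2 + (28/3 - M/3) = 22/3 - M/3)
(j(97, -14) - 1*(-13999)) + 31279 = ((22/3 - ⅓*(-14)) - 1*(-13999)) + 31279 = ((22/3 + 14/3) + 13999) + 31279 = (12 + 13999) + 31279 = 14011 + 31279 = 45290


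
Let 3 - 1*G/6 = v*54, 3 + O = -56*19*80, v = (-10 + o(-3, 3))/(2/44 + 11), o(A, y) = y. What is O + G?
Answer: -254699/3 ≈ -84900.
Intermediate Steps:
v = -154/243 (v = (-10 + 3)/(2/44 + 11) = -7/(2*(1/44) + 11) = -7/(1/22 + 11) = -7/243/22 = -7*22/243 = -154/243 ≈ -0.63375)
O = -85123 (O = -3 - 56*19*80 = -3 - 1064*80 = -3 - 85120 = -85123)
G = 670/3 (G = 18 - (-308)*54/81 = 18 - 6*(-308/9) = 18 + 616/3 = 670/3 ≈ 223.33)
O + G = -85123 + 670/3 = -254699/3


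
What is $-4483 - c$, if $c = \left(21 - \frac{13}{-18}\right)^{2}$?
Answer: $- \frac{1605373}{324} \approx -4954.9$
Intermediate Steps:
$c = \frac{152881}{324}$ ($c = \left(21 - - \frac{13}{18}\right)^{2} = \left(21 + \frac{13}{18}\right)^{2} = \left(\frac{391}{18}\right)^{2} = \frac{152881}{324} \approx 471.85$)
$-4483 - c = -4483 - \frac{152881}{324} = - \frac{1605373}{324}$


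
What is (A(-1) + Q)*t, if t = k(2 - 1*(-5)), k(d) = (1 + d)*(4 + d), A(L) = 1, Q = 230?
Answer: 20328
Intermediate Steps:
t = 88 (t = 4 + (2 - 1*(-5))² + 5*(2 - 1*(-5)) = 4 + (2 + 5)² + 5*(2 + 5) = 4 + 7² + 5*7 = 4 + 49 + 35 = 88)
(A(-1) + Q)*t = (1 + 230)*88 = 231*88 = 20328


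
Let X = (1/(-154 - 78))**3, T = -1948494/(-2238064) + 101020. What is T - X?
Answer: 176452404389710631/1746692572672 ≈ 1.0102e+5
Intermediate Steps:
T = 113045586887/1119032 (T = -1948494*(-1/2238064) + 101020 = 974247/1119032 + 101020 = 113045586887/1119032 ≈ 1.0102e+5)
X = -1/12487168 (X = (1/(-232))**3 = (-1/232)**3 = -1/12487168 ≈ -8.0082e-8)
T - X = 113045586887/1119032 - 1*(-1/12487168) = 113045586887/1119032 + 1/12487168 = 176452404389710631/1746692572672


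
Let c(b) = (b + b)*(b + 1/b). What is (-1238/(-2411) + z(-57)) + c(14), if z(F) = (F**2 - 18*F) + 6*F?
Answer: 10433635/2411 ≈ 4327.5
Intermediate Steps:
c(b) = 2*b*(b + 1/b) (c(b) = (2*b)*(b + 1/b) = 2*b*(b + 1/b))
z(F) = F**2 - 12*F
(-1238/(-2411) + z(-57)) + c(14) = (-1238/(-2411) - 57*(-12 - 57)) + (2 + 2*14**2) = (-1238*(-1/2411) - 57*(-69)) + (2 + 2*196) = (1238/2411 + 3933) + (2 + 392) = 9483701/2411 + 394 = 10433635/2411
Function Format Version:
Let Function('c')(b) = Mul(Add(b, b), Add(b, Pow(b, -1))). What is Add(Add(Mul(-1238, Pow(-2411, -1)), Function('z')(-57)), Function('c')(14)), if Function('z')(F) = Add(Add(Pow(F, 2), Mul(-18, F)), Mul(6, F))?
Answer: Rational(10433635, 2411) ≈ 4327.5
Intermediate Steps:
Function('c')(b) = Mul(2, b, Add(b, Pow(b, -1))) (Function('c')(b) = Mul(Mul(2, b), Add(b, Pow(b, -1))) = Mul(2, b, Add(b, Pow(b, -1))))
Function('z')(F) = Add(Pow(F, 2), Mul(-12, F))
Add(Add(Mul(-1238, Pow(-2411, -1)), Function('z')(-57)), Function('c')(14)) = Add(Add(Mul(-1238, Pow(-2411, -1)), Mul(-57, Add(-12, -57))), Add(2, Mul(2, Pow(14, 2)))) = Add(Add(Mul(-1238, Rational(-1, 2411)), Mul(-57, -69)), Add(2, Mul(2, 196))) = Add(Add(Rational(1238, 2411), 3933), Add(2, 392)) = Add(Rational(9483701, 2411), 394) = Rational(10433635, 2411)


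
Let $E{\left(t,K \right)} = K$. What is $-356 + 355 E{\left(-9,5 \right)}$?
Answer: $1419$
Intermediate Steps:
$-356 + 355 E{\left(-9,5 \right)} = -356 + 355 \cdot 5 = -356 + 1775 = 1419$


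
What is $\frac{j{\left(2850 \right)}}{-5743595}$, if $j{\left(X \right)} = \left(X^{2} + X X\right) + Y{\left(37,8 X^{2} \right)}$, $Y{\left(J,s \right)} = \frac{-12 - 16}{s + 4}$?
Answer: $- \frac{263900041244993}{93304706518595} \approx -2.8284$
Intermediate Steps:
$Y{\left(J,s \right)} = - \frac{28}{4 + s}$
$j{\left(X \right)} = - \frac{28}{4 + 8 X^{2}} + 2 X^{2}$ ($j{\left(X \right)} = \left(X^{2} + X X\right) - \frac{28}{4 + 8 X^{2}} = \left(X^{2} + X^{2}\right) - \frac{28}{4 + 8 X^{2}} = 2 X^{2} - \frac{28}{4 + 8 X^{2}} = - \frac{28}{4 + 8 X^{2}} + 2 X^{2}$)
$\frac{j{\left(2850 \right)}}{-5743595} = \frac{\frac{1}{1 + 2 \cdot 2850^{2}} \left(-7 + 2 \cdot 2850^{2} + 4 \cdot 2850^{4}\right)}{-5743595} = \frac{-7 + 2 \cdot 8122500 + 4 \cdot 65975006250000}{1 + 2 \cdot 8122500} \left(- \frac{1}{5743595}\right) = \frac{-7 + 16245000 + 263900025000000}{1 + 16245000} \left(- \frac{1}{5743595}\right) = \frac{1}{16245001} \cdot 263900041244993 \left(- \frac{1}{5743595}\right) = \frac{263900041244993}{16245001} \left(- \frac{1}{5743595}\right) = - \frac{263900041244993}{93304706518595}$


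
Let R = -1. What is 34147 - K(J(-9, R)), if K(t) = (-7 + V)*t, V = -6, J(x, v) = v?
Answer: 34134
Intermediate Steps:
K(t) = -13*t (K(t) = (-7 - 6)*t = -13*t)
34147 - K(J(-9, R)) = 34147 - (-13)*(-1) = 34147 - 1*13 = 34147 - 13 = 34134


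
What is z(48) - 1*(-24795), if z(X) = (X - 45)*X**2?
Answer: 31707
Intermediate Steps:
z(X) = X**2*(-45 + X) (z(X) = (-45 + X)*X**2 = X**2*(-45 + X))
z(48) - 1*(-24795) = 48**2*(-45 + 48) - 1*(-24795) = 2304*3 + 24795 = 6912 + 24795 = 31707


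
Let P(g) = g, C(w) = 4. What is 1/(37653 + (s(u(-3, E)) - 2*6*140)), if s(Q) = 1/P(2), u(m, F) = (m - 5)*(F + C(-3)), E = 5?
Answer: 2/71947 ≈ 2.7798e-5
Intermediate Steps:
u(m, F) = (-5 + m)*(4 + F) (u(m, F) = (m - 5)*(F + 4) = (-5 + m)*(4 + F))
s(Q) = 1/2
1/(37653 + (s(u(-3, E)) - 2*6*140)) = 1/(37653 + (1/2 - 2*6*140)) = 1/(37653 + (1/2 - 12*140)) = 1/(37653 + (1/2 - 1680)) = 1/(37653 - 3359/2) = 1/(71947/2) = 2/71947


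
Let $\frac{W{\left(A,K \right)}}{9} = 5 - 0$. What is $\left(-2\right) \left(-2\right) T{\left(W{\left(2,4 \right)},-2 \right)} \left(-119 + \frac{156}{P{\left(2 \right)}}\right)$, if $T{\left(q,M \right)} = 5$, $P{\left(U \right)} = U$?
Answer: $-820$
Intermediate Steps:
$W{\left(A,K \right)} = 45$ ($W{\left(A,K \right)} = 9 \left(5 - 0\right) = 9 \left(5 + 0\right) = 9 \cdot 5 = 45$)
$\left(-2\right) \left(-2\right) T{\left(W{\left(2,4 \right)},-2 \right)} \left(-119 + \frac{156}{P{\left(2 \right)}}\right) = \left(-2\right) \left(-2\right) 5 \left(-119 + \frac{156}{2}\right) = 4 \cdot 5 \left(-119 + 156 \cdot \frac{1}{2}\right) = 20 \left(-119 + 78\right) = 20 \left(-41\right) = -820$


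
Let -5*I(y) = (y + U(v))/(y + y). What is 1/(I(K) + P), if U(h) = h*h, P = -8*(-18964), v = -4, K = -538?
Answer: 2690/408105019 ≈ 6.5914e-6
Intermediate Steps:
P = 151712
U(h) = h²
I(y) = -(16 + y)/(10*y) (I(y) = -(y + (-4)²)/(5*(y + y)) = -(y + 16)/(5*(2*y)) = -(16 + y)*1/(2*y)/5 = -(16 + y)/(10*y))
1/(I(K) + P) = 1/((⅒)*(-16 - 1*(-538))/(-538) + 151712) = 1/((⅒)*(-1/538)*(-16 + 538) + 151712) = 1/((⅒)*(-1/538)*522 + 151712) = 1/(-261/2690 + 151712) = 1/(408105019/2690) = 2690/408105019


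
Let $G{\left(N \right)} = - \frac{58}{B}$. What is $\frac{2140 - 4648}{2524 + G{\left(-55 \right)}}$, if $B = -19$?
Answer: $- \frac{23826}{24007} \approx -0.99246$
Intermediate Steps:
$G{\left(N \right)} = \frac{58}{19}$ ($G{\left(N \right)} = - \frac{58}{-19} = \left(-58\right) \left(- \frac{1}{19}\right) = \frac{58}{19}$)
$\frac{2140 - 4648}{2524 + G{\left(-55 \right)}} = \frac{2140 - 4648}{2524 + \frac{58}{19}} = - \frac{2508}{\frac{48014}{19}} = \left(-2508\right) \frac{19}{48014} = - \frac{23826}{24007}$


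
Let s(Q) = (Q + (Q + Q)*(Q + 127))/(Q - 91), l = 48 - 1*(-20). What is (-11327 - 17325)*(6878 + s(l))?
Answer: -163946744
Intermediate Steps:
l = 68 (l = 48 + 20 = 68)
s(Q) = (Q + 2*Q*(127 + Q))/(-91 + Q) (s(Q) = (Q + (2*Q)*(127 + Q))/(-91 + Q) = (Q + 2*Q*(127 + Q))/(-91 + Q))
(-11327 - 17325)*(6878 + s(l)) = (-11327 - 17325)*(6878 + 68*(255 + 2*68)/(-91 + 68)) = -28652*(6878 + 68*(255 + 136)/(-23)) = -28652*(6878 + 68*(-1/23)*391) = -28652*(6878 - 1156) = -28652*5722 = -163946744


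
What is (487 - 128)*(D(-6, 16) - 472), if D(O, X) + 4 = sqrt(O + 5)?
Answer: -170884 + 359*I ≈ -1.7088e+5 + 359.0*I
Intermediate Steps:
D(O, X) = -4 + sqrt(5 + O) (D(O, X) = -4 + sqrt(O + 5) = -4 + sqrt(5 + O))
(487 - 128)*(D(-6, 16) - 472) = (487 - 128)*((-4 + sqrt(5 - 6)) - 472) = 359*((-4 + sqrt(-1)) - 472) = 359*((-4 + I) - 472) = 359*(-476 + I) = -170884 + 359*I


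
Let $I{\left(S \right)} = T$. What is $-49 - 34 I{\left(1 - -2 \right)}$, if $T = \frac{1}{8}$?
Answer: $- \frac{213}{4} \approx -53.25$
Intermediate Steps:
$T = \frac{1}{8} \approx 0.125$
$I{\left(S \right)} = \frac{1}{8}$
$-49 - 34 I{\left(1 - -2 \right)} = -49 - \frac{17}{4} = - \frac{213}{4}$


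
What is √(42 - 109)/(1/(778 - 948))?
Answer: -170*I*√67 ≈ -1391.5*I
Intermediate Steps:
√(42 - 109)/(1/(778 - 948)) = √(-67)/(1/(-170)) = (I*√67)/(-1/170) = (I*√67)*(-170) = -170*I*√67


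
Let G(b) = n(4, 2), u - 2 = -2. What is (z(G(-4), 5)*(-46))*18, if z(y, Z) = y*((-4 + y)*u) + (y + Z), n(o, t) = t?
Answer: -5796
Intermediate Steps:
u = 0 (u = 2 - 2 = 0)
G(b) = 2
z(y, Z) = Z + y (z(y, Z) = y*((-4 + y)*0) + (y + Z) = y*0 + (Z + y) = 0 + (Z + y) = Z + y)
(z(G(-4), 5)*(-46))*18 = ((5 + 2)*(-46))*18 = (7*(-46))*18 = -322*18 = -5796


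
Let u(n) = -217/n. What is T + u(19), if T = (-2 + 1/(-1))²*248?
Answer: 42191/19 ≈ 2220.6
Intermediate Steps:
T = 2232 (T = (-2 - 1)²*248 = (-3)²*248 = 9*248 = 2232)
T + u(19) = 2232 - 217/19 = 42191/19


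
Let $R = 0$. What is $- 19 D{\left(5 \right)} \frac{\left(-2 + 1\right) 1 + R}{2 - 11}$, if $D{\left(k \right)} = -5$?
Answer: $\frac{95}{9} \approx 10.556$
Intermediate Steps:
$- 19 D{\left(5 \right)} \frac{\left(-2 + 1\right) 1 + R}{2 - 11} = \left(-19\right) \left(-5\right) \frac{\left(-2 + 1\right) 1 + 0}{2 - 11} = 95 \frac{\left(-1\right) 1 + 0}{-9} = 95 \left(-1 + 0\right) \left(- \frac{1}{9}\right) = 95 \left(\left(-1\right) \left(- \frac{1}{9}\right)\right) = 95 \cdot \frac{1}{9} = \frac{95}{9}$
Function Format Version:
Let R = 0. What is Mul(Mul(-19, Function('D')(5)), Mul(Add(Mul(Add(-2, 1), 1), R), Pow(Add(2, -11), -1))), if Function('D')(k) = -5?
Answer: Rational(95, 9) ≈ 10.556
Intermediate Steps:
Mul(Mul(-19, Function('D')(5)), Mul(Add(Mul(Add(-2, 1), 1), R), Pow(Add(2, -11), -1))) = Mul(Mul(-19, -5), Mul(Add(Mul(Add(-2, 1), 1), 0), Pow(Add(2, -11), -1))) = Mul(95, Mul(Add(Mul(-1, 1), 0), Pow(-9, -1))) = Mul(95, Mul(Add(-1, 0), Rational(-1, 9))) = Mul(95, Mul(-1, Rational(-1, 9))) = Mul(95, Rational(1, 9)) = Rational(95, 9)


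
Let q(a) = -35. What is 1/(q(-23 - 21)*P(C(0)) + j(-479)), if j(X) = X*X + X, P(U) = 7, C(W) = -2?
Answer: 1/228717 ≈ 4.3722e-6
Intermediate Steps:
j(X) = X + X**2 (j(X) = X**2 + X = X + X**2)
1/(q(-23 - 21)*P(C(0)) + j(-479)) = 1/(-35*7 - 479*(1 - 479)) = 1/(-245 - 479*(-478)) = 1/(-245 + 228962) = 1/228717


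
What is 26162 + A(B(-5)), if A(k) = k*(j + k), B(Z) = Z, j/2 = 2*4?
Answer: 26107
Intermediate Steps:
j = 16 (j = 2*(2*4) = 2*8 = 16)
A(k) = k*(16 + k)
26162 + A(B(-5)) = 26162 - 5*(16 - 5) = 26162 - 5*11 = 26162 - 55 = 26107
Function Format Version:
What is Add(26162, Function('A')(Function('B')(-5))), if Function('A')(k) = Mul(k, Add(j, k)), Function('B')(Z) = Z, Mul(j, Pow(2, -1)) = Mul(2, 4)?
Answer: 26107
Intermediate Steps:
j = 16 (j = Mul(2, Mul(2, 4)) = Mul(2, 8) = 16)
Function('A')(k) = Mul(k, Add(16, k))
Add(26162, Function('A')(Function('B')(-5))) = Add(26162, Mul(-5, Add(16, -5))) = Add(26162, Mul(-5, 11)) = Add(26162, -55) = 26107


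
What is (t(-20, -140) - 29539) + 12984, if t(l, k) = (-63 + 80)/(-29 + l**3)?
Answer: -132920112/8029 ≈ -16555.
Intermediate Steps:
t(l, k) = 17/(-29 + l**3)
(t(-20, -140) - 29539) + 12984 = (17/(-29 + (-20)**3) - 29539) + 12984 = (17/(-29 - 8000) - 29539) + 12984 = (17/(-8029) - 29539) + 12984 = (17*(-1/8029) - 29539) + 12984 = (-17/8029 - 29539) + 12984 = -237168648/8029 + 12984 = -132920112/8029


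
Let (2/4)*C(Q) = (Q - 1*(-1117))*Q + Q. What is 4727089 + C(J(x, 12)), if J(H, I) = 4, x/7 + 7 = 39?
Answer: 4736065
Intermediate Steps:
x = 224 (x = -49 + 7*39 = -49 + 273 = 224)
C(Q) = 2*Q + 2*Q*(1117 + Q) (C(Q) = 2*((Q - 1*(-1117))*Q + Q) = 2*((Q + 1117)*Q + Q) = 2*((1117 + Q)*Q + Q) = 2*(Q*(1117 + Q) + Q) = 2*(Q + Q*(1117 + Q)) = 2*Q + 2*Q*(1117 + Q))
4727089 + C(J(x, 12)) = 4727089 + 2*4*(1118 + 4) = 4727089 + 2*4*1122 = 4727089 + 8976 = 4736065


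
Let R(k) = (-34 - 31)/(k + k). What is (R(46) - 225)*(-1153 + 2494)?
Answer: -27845865/92 ≈ -3.0267e+5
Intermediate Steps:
R(k) = -65/(2*k) (R(k) = -65*1/(2*k) = -65/(2*k))
(R(46) - 225)*(-1153 + 2494) = (-65/2/46 - 225)*(-1153 + 2494) = (-65/2*1/46 - 225)*1341 = (-65/92 - 225)*1341 = -20765/92*1341 = -27845865/92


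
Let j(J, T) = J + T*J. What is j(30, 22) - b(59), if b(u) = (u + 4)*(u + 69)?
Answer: -7374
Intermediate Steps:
j(J, T) = J + J*T
b(u) = (4 + u)*(69 + u)
j(30, 22) - b(59) = 30*(1 + 22) - (276 + 59**2 + 73*59) = 30*23 - (276 + 3481 + 4307) = 690 - 1*8064 = 690 - 8064 = -7374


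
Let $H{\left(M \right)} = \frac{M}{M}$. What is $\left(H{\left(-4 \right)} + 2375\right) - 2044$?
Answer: $332$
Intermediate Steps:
$H{\left(M \right)} = 1$
$\left(H{\left(-4 \right)} + 2375\right) - 2044 = \left(1 + 2375\right) - 2044 = 2376 - 2044 = 332$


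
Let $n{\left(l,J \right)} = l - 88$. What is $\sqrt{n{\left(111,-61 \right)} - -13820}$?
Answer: $\sqrt{13843} \approx 117.66$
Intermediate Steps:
$n{\left(l,J \right)} = -88 + l$
$\sqrt{n{\left(111,-61 \right)} - -13820} = \sqrt{\left(-88 + 111\right) - -13820} = \sqrt{23 + 13820} = \sqrt{13843}$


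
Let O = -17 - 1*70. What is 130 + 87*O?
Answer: -7439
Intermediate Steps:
O = -87 (O = -17 - 70 = -87)
130 + 87*O = 130 + 87*(-87) = 130 - 7569 = -7439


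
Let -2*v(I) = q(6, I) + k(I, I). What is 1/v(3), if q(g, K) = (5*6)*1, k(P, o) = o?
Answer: -2/33 ≈ -0.060606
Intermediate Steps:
q(g, K) = 30 (q(g, K) = 30*1 = 30)
v(I) = -15 - I/2 (v(I) = -(30 + I)/2 = -15 - I/2)
1/v(3) = 1/(-15 - ½*3) = 1/(-15 - 3/2) = 1/(-33/2) = -2/33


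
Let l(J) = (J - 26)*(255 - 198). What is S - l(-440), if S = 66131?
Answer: 92693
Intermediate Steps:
l(J) = -1482 + 57*J (l(J) = (-26 + J)*57 = -1482 + 57*J)
S - l(-440) = 66131 - (-1482 + 57*(-440)) = 66131 - (-1482 - 25080) = 66131 - 1*(-26562) = 66131 + 26562 = 92693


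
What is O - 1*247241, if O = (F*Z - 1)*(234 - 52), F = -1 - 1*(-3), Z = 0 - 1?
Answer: -247787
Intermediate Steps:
Z = -1
F = 2 (F = -1 + 3 = 2)
O = -546 (O = (2*(-1) - 1)*(234 - 52) = (-2 - 1)*182 = -3*182 = -546)
O - 1*247241 = -546 - 1*247241 = -546 - 247241 = -247787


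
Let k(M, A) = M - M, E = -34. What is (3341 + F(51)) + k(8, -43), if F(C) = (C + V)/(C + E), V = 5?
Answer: 56853/17 ≈ 3344.3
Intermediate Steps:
k(M, A) = 0
F(C) = (5 + C)/(-34 + C) (F(C) = (C + 5)/(C - 34) = (5 + C)/(-34 + C))
(3341 + F(51)) + k(8, -43) = (3341 + (5 + 51)/(-34 + 51)) + 0 = (3341 + 56/17) + 0 = 56853/17 + 0 = 56853/17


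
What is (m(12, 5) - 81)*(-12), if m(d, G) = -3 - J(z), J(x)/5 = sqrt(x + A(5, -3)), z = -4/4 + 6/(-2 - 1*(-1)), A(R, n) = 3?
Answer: 1008 + 120*I ≈ 1008.0 + 120.0*I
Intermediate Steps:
z = -7 (z = -4*1/4 + 6/(-2 + 1) = -1 + 6/(-1) = -1 + 6*(-1) = -1 - 6 = -7)
J(x) = 5*sqrt(3 + x) (J(x) = 5*sqrt(x + 3) = 5*sqrt(3 + x))
m(d, G) = -3 - 10*I (m(d, G) = -3 - 5*sqrt(3 - 7) = -3 - 5*sqrt(-4) = -3 - 5*2*I = -3 - 10*I)
(m(12, 5) - 81)*(-12) = ((-3 - 10*I) - 81)*(-12) = (-84 - 10*I)*(-12) = 1008 + 120*I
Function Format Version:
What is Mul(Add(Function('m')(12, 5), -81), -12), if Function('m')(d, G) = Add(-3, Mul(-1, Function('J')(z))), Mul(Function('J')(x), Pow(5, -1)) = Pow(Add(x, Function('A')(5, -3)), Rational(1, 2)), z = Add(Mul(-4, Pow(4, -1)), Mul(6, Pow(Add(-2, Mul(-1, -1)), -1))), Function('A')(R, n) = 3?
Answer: Add(1008, Mul(120, I)) ≈ Add(1008.0, Mul(120.00, I))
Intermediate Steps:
z = -7 (z = Add(Mul(-4, Rational(1, 4)), Mul(6, Pow(Add(-2, 1), -1))) = Add(-1, Mul(6, Pow(-1, -1))) = Add(-1, Mul(6, -1)) = Add(-1, -6) = -7)
Function('J')(x) = Mul(5, Pow(Add(3, x), Rational(1, 2))) (Function('J')(x) = Mul(5, Pow(Add(x, 3), Rational(1, 2))) = Mul(5, Pow(Add(3, x), Rational(1, 2))))
Function('m')(d, G) = Add(-3, Mul(-10, I)) (Function('m')(d, G) = Add(-3, Mul(-1, Mul(5, Pow(Add(3, -7), Rational(1, 2))))) = Add(-3, Mul(-1, Mul(5, Pow(-4, Rational(1, 2))))) = Add(-3, Mul(-1, Mul(5, Mul(2, I)))) = Add(-3, Mul(-1, Mul(10, I))) = Add(-3, Mul(-10, I)))
Mul(Add(Function('m')(12, 5), -81), -12) = Mul(Add(Add(-3, Mul(-10, I)), -81), -12) = Mul(Add(-84, Mul(-10, I)), -12) = Add(1008, Mul(120, I))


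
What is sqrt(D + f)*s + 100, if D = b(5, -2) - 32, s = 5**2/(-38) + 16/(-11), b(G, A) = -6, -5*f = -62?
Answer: 100 - 3532*I*sqrt(10)/1045 ≈ 100.0 - 10.688*I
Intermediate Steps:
f = 62/5 (f = -1/5*(-62) = 62/5 ≈ 12.400)
s = -883/418 (s = 25*(-1/38) + 16*(-1/11) = -25/38 - 16/11 = -883/418 ≈ -2.1124)
D = -38 (D = -6 - 32 = -38)
sqrt(D + f)*s + 100 = sqrt(-38 + 62/5)*(-883/418) + 100 = sqrt(-128/5)*(-883/418) + 100 = (8*I*sqrt(10)/5)*(-883/418) + 100 = -3532*I*sqrt(10)/1045 + 100 = 100 - 3532*I*sqrt(10)/1045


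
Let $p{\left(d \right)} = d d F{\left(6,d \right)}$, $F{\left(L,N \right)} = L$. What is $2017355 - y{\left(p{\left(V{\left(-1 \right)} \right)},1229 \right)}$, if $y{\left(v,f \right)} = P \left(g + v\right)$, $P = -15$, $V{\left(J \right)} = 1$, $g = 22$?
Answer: $2017775$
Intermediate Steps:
$p{\left(d \right)} = 6 d^{2}$ ($p{\left(d \right)} = d d 6 = d^{2} \cdot 6 = 6 d^{2}$)
$y{\left(v,f \right)} = -330 - 15 v$ ($y{\left(v,f \right)} = - 15 \left(22 + v\right) = -330 - 15 v$)
$2017355 - y{\left(p{\left(V{\left(-1 \right)} \right)},1229 \right)} = 2017355 - \left(-330 - 15 \cdot 6 \cdot 1^{2}\right) = 2017355 - \left(-330 - 15 \cdot 6 \cdot 1\right) = 2017355 - \left(-330 - 90\right) = 2017355 - -420 = 2017355 + 420 = 2017775$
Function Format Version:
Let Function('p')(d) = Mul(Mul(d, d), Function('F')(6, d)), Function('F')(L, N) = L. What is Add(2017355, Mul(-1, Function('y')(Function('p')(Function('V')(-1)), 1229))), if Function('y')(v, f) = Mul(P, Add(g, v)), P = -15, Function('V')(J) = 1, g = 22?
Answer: 2017775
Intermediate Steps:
Function('p')(d) = Mul(6, Pow(d, 2)) (Function('p')(d) = Mul(Mul(d, d), 6) = Mul(Pow(d, 2), 6) = Mul(6, Pow(d, 2)))
Function('y')(v, f) = Add(-330, Mul(-15, v)) (Function('y')(v, f) = Mul(-15, Add(22, v)) = Add(-330, Mul(-15, v)))
Add(2017355, Mul(-1, Function('y')(Function('p')(Function('V')(-1)), 1229))) = Add(2017355, Mul(-1, Add(-330, Mul(-15, Mul(6, Pow(1, 2)))))) = Add(2017355, Mul(-1, Add(-330, Mul(-15, Mul(6, 1))))) = Add(2017355, Mul(-1, Add(-330, Mul(-15, 6)))) = Add(2017355, Mul(-1, Add(-330, -90))) = Add(2017355, Mul(-1, -420)) = Add(2017355, 420) = 2017775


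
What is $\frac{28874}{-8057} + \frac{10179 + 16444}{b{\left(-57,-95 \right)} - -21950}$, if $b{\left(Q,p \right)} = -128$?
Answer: $- \frac{415586917}{175819854} \approx -2.3637$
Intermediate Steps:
$\frac{28874}{-8057} + \frac{10179 + 16444}{b{\left(-57,-95 \right)} - -21950} = \frac{28874}{-8057} + \frac{10179 + 16444}{-128 - -21950} = 28874 \left(- \frac{1}{8057}\right) + \frac{26623}{-128 + 21950} = - \frac{28874}{8057} + \frac{26623}{21822} = - \frac{415586917}{175819854}$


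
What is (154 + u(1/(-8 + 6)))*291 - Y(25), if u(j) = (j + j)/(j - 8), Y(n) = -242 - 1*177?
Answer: 769543/17 ≈ 45267.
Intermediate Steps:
Y(n) = -419 (Y(n) = -242 - 177 = -419)
u(j) = 2*j/(-8 + j) (u(j) = (2*j)/(-8 + j) = 2*j/(-8 + j))
(154 + u(1/(-8 + 6)))*291 - Y(25) = (154 + 2/((-8 + 6)*(-8 + 1/(-8 + 6))))*291 - 1*(-419) = (154 + 2/(-2*(-8 + 1/(-2))))*291 + 419 = (154 + 2*(-½)/(-8 - ½))*291 + 419 = (154 + 2*(-½)/(-17/2))*291 + 419 = (154 + 2*(-½)*(-2/17))*291 + 419 = (154 + 2/17)*291 + 419 = (2620/17)*291 + 419 = 762420/17 + 419 = 769543/17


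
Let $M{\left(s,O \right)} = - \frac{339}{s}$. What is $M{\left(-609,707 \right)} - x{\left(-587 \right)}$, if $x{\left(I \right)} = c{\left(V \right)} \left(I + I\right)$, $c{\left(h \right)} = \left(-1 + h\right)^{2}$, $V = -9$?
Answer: $\frac{23832313}{203} \approx 1.174 \cdot 10^{5}$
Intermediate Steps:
$x{\left(I \right)} = 200 I$ ($x{\left(I \right)} = \left(-1 - 9\right)^{2} \left(I + I\right) = \left(-10\right)^{2} \cdot 2 I = 100 \cdot 2 I = 200 I$)
$M{\left(-609,707 \right)} - x{\left(-587 \right)} = - \frac{339}{-609} - 200 \left(-587\right) = \left(-339\right) \left(- \frac{1}{609}\right) - -117400 = \frac{113}{203} + 117400 = \frac{23832313}{203}$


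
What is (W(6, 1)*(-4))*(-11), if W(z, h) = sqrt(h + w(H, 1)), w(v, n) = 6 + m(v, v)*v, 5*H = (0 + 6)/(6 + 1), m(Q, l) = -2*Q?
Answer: 44*sqrt(8503)/35 ≈ 115.92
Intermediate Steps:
H = 6/35 (H = ((0 + 6)/(6 + 1))/5 = (6/7)/5 = (6*(1/7))/5 = (1/5)*(6/7) = 6/35 ≈ 0.17143)
w(v, n) = 6 - 2*v**2 (w(v, n) = 6 + (-2*v)*v = 6 - 2*v**2)
W(z, h) = sqrt(7278/1225 + h) (W(z, h) = sqrt(h + (6 - 2*(6/35)**2)) = sqrt(h + (6 - 2*36/1225)) = sqrt(h + (6 - 72/1225)) = sqrt(h + 7278/1225) = sqrt(7278/1225 + h))
(W(6, 1)*(-4))*(-11) = ((sqrt(7278 + 1225*1)/35)*(-4))*(-11) = ((sqrt(7278 + 1225)/35)*(-4))*(-11) = ((sqrt(8503)/35)*(-4))*(-11) = -4*sqrt(8503)/35*(-11) = 44*sqrt(8503)/35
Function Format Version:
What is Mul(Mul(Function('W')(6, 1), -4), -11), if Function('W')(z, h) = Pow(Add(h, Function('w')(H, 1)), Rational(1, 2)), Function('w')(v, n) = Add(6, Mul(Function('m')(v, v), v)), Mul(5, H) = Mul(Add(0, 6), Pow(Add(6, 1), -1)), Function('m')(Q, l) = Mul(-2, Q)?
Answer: Mul(Rational(44, 35), Pow(8503, Rational(1, 2))) ≈ 115.92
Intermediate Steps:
H = Rational(6, 35) (H = Mul(Rational(1, 5), Mul(Add(0, 6), Pow(Add(6, 1), -1))) = Mul(Rational(1, 5), Mul(6, Pow(7, -1))) = Mul(Rational(1, 5), Mul(6, Rational(1, 7))) = Mul(Rational(1, 5), Rational(6, 7)) = Rational(6, 35) ≈ 0.17143)
Function('w')(v, n) = Add(6, Mul(-2, Pow(v, 2))) (Function('w')(v, n) = Add(6, Mul(Mul(-2, v), v)) = Add(6, Mul(-2, Pow(v, 2))))
Function('W')(z, h) = Pow(Add(Rational(7278, 1225), h), Rational(1, 2)) (Function('W')(z, h) = Pow(Add(h, Add(6, Mul(-2, Pow(Rational(6, 35), 2)))), Rational(1, 2)) = Pow(Add(h, Add(6, Mul(-2, Rational(36, 1225)))), Rational(1, 2)) = Pow(Add(h, Add(6, Rational(-72, 1225))), Rational(1, 2)) = Pow(Add(h, Rational(7278, 1225)), Rational(1, 2)) = Pow(Add(Rational(7278, 1225), h), Rational(1, 2)))
Mul(Mul(Function('W')(6, 1), -4), -11) = Mul(Mul(Mul(Rational(1, 35), Pow(Add(7278, Mul(1225, 1)), Rational(1, 2))), -4), -11) = Mul(Mul(Mul(Rational(1, 35), Pow(Add(7278, 1225), Rational(1, 2))), -4), -11) = Mul(Mul(Mul(Rational(1, 35), Pow(8503, Rational(1, 2))), -4), -11) = Mul(Mul(Rational(-4, 35), Pow(8503, Rational(1, 2))), -11) = Mul(Rational(44, 35), Pow(8503, Rational(1, 2)))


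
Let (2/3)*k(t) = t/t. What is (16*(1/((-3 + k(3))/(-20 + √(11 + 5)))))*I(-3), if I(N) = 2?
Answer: 1024/3 ≈ 341.33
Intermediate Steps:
k(t) = 3/2 (k(t) = 3*(t/t)/2 = (3/2)*1 = 3/2)
(16*(1/((-3 + k(3))/(-20 + √(11 + 5)))))*I(-3) = (16*(1/((-3 + 3/2)/(-20 + √(11 + 5)))))*2 = (16*(1/(-3/(2*(-20 + √16)))))*2 = (16*(1/(-3/(2*(-20 + 4)))))*2 = (16*(1/(-3/2/(-16))))*2 = (16*(1/(-3/2*(-1/16))))*2 = (16*(1/(3/32)))*2 = (16*(1*(32/3)))*2 = (16*(32/3))*2 = (512/3)*2 = 1024/3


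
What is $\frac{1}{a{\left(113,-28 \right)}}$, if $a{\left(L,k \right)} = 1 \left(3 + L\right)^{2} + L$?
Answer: $\frac{1}{13569} \approx 7.3697 \cdot 10^{-5}$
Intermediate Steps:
$a{\left(L,k \right)} = L + \left(3 + L\right)^{2}$ ($a{\left(L,k \right)} = \left(3 + L\right)^{2} + L = L + \left(3 + L\right)^{2}$)
$\frac{1}{a{\left(113,-28 \right)}} = \frac{1}{113 + \left(3 + 113\right)^{2}} = \frac{1}{113 + 116^{2}} = \frac{1}{113 + 13456} = \frac{1}{13569}$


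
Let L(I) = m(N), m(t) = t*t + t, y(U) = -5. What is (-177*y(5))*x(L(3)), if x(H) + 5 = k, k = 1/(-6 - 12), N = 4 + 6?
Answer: -26845/6 ≈ -4474.2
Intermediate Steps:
N = 10
m(t) = t + t² (m(t) = t² + t = t + t²)
L(I) = 110 (L(I) = 10*(1 + 10) = 10*11 = 110)
k = -1/18 (k = 1/(-18) = -1/18 ≈ -0.055556)
x(H) = -91/18 (x(H) = -5 - 1/18 = -91/18)
(-177*y(5))*x(L(3)) = -177*(-5)*(-91/18) = 885*(-91/18) = -26845/6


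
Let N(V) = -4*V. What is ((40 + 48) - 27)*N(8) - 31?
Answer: -1983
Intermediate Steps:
((40 + 48) - 27)*N(8) - 31 = ((40 + 48) - 27)*(-4*8) - 31 = (88 - 27)*(-32) - 31 = 61*(-32) - 31 = -1952 - 31 = -1983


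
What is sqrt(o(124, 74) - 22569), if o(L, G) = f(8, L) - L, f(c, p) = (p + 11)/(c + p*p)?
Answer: 7*I*sqrt(3044610262)/2564 ≈ 150.64*I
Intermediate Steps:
f(c, p) = (11 + p)/(c + p**2)
o(L, G) = -L + (11 + L)/(8 + L**2) (o(L, G) = (11 + L)/(8 + L**2) - L = -L + (11 + L)/(8 + L**2))
sqrt(o(124, 74) - 22569) = sqrt((11 - 1*124**3 - 7*124)/(8 + 124**2) - 22569) = sqrt((11 - 1*1906624 - 868)/(8 + 15376) - 22569) = sqrt((11 - 1906624 - 868)/15384 - 22569) = sqrt((1/15384)*(-1907481) - 22569) = sqrt(-635827/5128 - 22569) = sqrt(-116369659/5128) = 7*I*sqrt(3044610262)/2564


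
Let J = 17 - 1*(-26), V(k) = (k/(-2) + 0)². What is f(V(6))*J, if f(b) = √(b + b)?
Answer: 129*√2 ≈ 182.43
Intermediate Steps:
V(k) = k²/4 (V(k) = (k*(-½) + 0)² = (-k/2 + 0)² = (-k/2)² = k²/4)
f(b) = √2*√b (f(b) = √(2*b) = √2*√b)
J = 43 (J = 17 + 26 = 43)
f(V(6))*J = (√2*√((¼)*6²))*43 = (√2*√((¼)*36))*43 = (√2*√9)*43 = (√2*3)*43 = (3*√2)*43 = 129*√2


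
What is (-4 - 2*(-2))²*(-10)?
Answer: 0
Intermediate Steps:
(-4 - 2*(-2))²*(-10) = (-4 - 1*(-4))²*(-10) = (-4 + 4)²*(-10) = 0²*(-10) = 0*(-10) = 0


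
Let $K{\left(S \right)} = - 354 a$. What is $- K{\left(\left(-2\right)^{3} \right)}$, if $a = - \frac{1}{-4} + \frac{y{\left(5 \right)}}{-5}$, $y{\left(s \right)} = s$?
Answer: $- \frac{531}{2} \approx -265.5$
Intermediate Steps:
$a = - \frac{3}{4}$ ($a = - \frac{1}{-4} + \frac{5}{-5} = \left(-1\right) \left(- \frac{1}{4}\right) + 5 \left(- \frac{1}{5}\right) = \frac{1}{4} - 1 = - \frac{3}{4} \approx -0.75$)
$K{\left(S \right)} = \frac{531}{2}$ ($K{\left(S \right)} = \left(-354\right) \left(- \frac{3}{4}\right) = \frac{531}{2}$)
$- K{\left(\left(-2\right)^{3} \right)} = \left(-1\right) \frac{531}{2} = - \frac{531}{2}$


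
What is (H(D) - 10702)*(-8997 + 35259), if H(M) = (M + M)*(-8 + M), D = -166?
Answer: 1236047292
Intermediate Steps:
H(M) = 2*M*(-8 + M) (H(M) = (2*M)*(-8 + M) = 2*M*(-8 + M))
(H(D) - 10702)*(-8997 + 35259) = (2*(-166)*(-8 - 166) - 10702)*(-8997 + 35259) = (2*(-166)*(-174) - 10702)*26262 = (57768 - 10702)*26262 = 47066*26262 = 1236047292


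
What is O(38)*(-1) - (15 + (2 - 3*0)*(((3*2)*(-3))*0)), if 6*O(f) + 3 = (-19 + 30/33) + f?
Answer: -196/11 ≈ -17.818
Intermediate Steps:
O(f) = -116/33 + f/6 (O(f) = -½ + ((-19 + 30/33) + f)/6 = -½ + ((-19 + 30*(1/33)) + f)/6 = -½ + ((-19 + 10/11) + f)/6 = -½ + (-199/11 + f)/6 = -½ + (-199/66 + f/6) = -116/33 + f/6)
O(38)*(-1) - (15 + (2 - 3*0)*(((3*2)*(-3))*0)) = (-116/33 + (⅙)*38)*(-1) - (15 + (2 - 3*0)*(((3*2)*(-3))*0)) = (-116/33 + 19/3)*(-1) - (15 + (2 + 0)*((6*(-3))*0)) = (31/11)*(-1) - (15 + 2*(-18*0)) = -31/11 - (15 + 2*0) = -31/11 - (15 + 0) = -31/11 - 1*15 = -31/11 - 15 = -196/11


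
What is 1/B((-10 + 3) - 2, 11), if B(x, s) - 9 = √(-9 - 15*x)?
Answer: -⅕ + √14/15 ≈ 0.049444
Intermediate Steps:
B(x, s) = 9 + √(-9 - 15*x)
1/B((-10 + 3) - 2, 11) = 1/(9 + √(-9 - 15*((-10 + 3) - 2))) = 1/(9 + √(-9 - 15*(-7 - 2))) = 1/(9 + √(-9 - 15*(-9))) = 1/(9 + √(-9 + 135)) = 1/(9 + √126) = 1/(9 + 3*√14)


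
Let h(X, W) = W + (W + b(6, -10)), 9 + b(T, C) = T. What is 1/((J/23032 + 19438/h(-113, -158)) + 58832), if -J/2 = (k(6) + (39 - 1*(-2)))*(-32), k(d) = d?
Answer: 918401/53975525574 ≈ 1.7015e-5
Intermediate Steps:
b(T, C) = -9 + T
J = 3008 (J = -2*(6 + (39 - 1*(-2)))*(-32) = -2*(6 + (39 + 2))*(-32) = -2*(6 + 41)*(-32) = -94*(-32) = -2*(-1504) = 3008)
h(X, W) = -3 + 2*W (h(X, W) = W + (W + (-9 + 6)) = W + (W - 3) = W + (-3 + W) = -3 + 2*W)
1/((J/23032 + 19438/h(-113, -158)) + 58832) = 1/((3008/23032 + 19438/(-3 + 2*(-158))) + 58832) = 1/((3008*(1/23032) + 19438/(-3 - 316)) + 58832) = 1/((376/2879 + 19438/(-319)) + 58832) = 1/((376/2879 + 19438*(-1/319)) + 58832) = 1/((376/2879 - 19438/319) + 58832) = 1/(-55842058/918401 + 58832) = 1/(53975525574/918401) = 918401/53975525574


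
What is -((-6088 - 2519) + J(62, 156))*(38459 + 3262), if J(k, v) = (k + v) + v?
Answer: 343488993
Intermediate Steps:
J(k, v) = k + 2*v
-((-6088 - 2519) + J(62, 156))*(38459 + 3262) = -((-6088 - 2519) + (62 + 2*156))*(38459 + 3262) = -(-8607 + (62 + 312))*41721 = -(-8607 + 374)*41721 = -(-8233)*41721 = -1*(-343488993) = 343488993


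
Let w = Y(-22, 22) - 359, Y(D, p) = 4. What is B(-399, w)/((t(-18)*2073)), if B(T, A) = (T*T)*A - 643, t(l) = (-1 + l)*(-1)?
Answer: -56516998/39387 ≈ -1434.9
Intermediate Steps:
t(l) = 1 - l
w = -355 (w = 4 - 359 = -355)
B(T, A) = -643 + A*T² (B(T, A) = T²*A - 643 = A*T² - 643 = -643 + A*T²)
B(-399, w)/((t(-18)*2073)) = (-643 - 355*(-399)²)/(((1 - 1*(-18))*2073)) = (-643 - 355*159201)/(((1 + 18)*2073)) = (-643 - 56516355)/((19*2073)) = -56516998/39387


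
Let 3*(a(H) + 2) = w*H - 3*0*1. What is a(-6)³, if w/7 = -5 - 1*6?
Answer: 3511808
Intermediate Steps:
w = -77 (w = 7*(-5 - 1*6) = 7*(-5 - 6) = 7*(-11) = -77)
a(H) = -2 - 77*H/3 (a(H) = -2 + (-77*H - 3*0*1)/3 = -2 + (-77*H + 0*1)/3 = -2 + (-77*H + 0)/3 = -2 + (-77*H)/3 = -2 - 77*H/3)
a(-6)³ = (-2 - 77/3*(-6))³ = (-2 + 154)³ = 152³ = 3511808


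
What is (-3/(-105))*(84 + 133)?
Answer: 31/5 ≈ 6.2000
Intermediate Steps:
(-3/(-105))*(84 + 133) = -3*(-1/105)*217 = (1/35)*217 = 31/5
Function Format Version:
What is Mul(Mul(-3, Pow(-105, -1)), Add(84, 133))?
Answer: Rational(31, 5) ≈ 6.2000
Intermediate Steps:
Mul(Mul(-3, Pow(-105, -1)), Add(84, 133)) = Mul(Mul(-3, Rational(-1, 105)), 217) = Mul(Rational(1, 35), 217) = Rational(31, 5)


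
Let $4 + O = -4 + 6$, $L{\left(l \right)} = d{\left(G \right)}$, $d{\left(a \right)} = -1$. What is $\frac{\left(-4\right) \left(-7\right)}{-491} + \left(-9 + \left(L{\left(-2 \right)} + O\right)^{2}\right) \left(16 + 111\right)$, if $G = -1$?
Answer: $- \frac{28}{491} \approx -0.057027$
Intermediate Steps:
$L{\left(l \right)} = -1$
$O = -2$ ($O = -4 + \left(-4 + 6\right) = -4 + 2 = -2$)
$\frac{\left(-4\right) \left(-7\right)}{-491} + \left(-9 + \left(L{\left(-2 \right)} + O\right)^{2}\right) \left(16 + 111\right) = \frac{\left(-4\right) \left(-7\right)}{-491} + \left(-9 + \left(-1 - 2\right)^{2}\right) \left(16 + 111\right) = 28 \left(- \frac{1}{491}\right) + \left(-9 + \left(-3\right)^{2}\right) 127 = - \frac{28}{491} + \left(-9 + 9\right) 127 = - \frac{28}{491} + 0 \cdot 127 = - \frac{28}{491} + 0 = - \frac{28}{491}$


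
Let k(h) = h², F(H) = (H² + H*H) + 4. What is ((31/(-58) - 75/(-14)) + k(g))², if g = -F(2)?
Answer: 912704521/41209 ≈ 22148.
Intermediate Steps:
F(H) = 4 + 2*H² (F(H) = (H² + H²) + 4 = 2*H² + 4 = 4 + 2*H²)
g = -12 (g = -(4 + 2*2²) = -(4 + 2*4) = -(4 + 8) = -1*12 = -12)
((31/(-58) - 75/(-14)) + k(g))² = ((31/(-58) - 75/(-14)) + (-12)²)² = ((31*(-1/58) - 75*(-1/14)) + 144)² = ((-31/58 + 75/14) + 144)² = (979/203 + 144)² = (30211/203)² = 912704521/41209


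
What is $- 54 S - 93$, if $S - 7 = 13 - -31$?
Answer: $-2847$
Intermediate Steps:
$S = 51$ ($S = 7 + \left(13 - -31\right) = 7 + \left(13 + 31\right) = 7 + 44 = 51$)
$- 54 S - 93 = \left(-54\right) 51 - 93 = -2754 - 93 = -2847$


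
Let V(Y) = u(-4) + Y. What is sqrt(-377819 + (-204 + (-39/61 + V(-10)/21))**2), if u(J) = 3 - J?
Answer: I*sqrt(61241257087)/427 ≈ 579.55*I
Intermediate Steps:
V(Y) = 7 + Y (V(Y) = (3 - 1*(-4)) + Y = (3 + 4) + Y = 7 + Y)
sqrt(-377819 + (-204 + (-39/61 + V(-10)/21))**2) = sqrt(-377819 + (-204 + (-39/61 + (7 - 10)/21))**2) = sqrt(-377819 + (-204 + (-39*1/61 - 3*1/21))**2) = sqrt(-377819 + (-204 + (-39/61 - 1/7))**2) = sqrt(-377819 + (-204 - 334/427)**2) = sqrt(-377819 + (-87442/427)**2) = sqrt(-377819 + 7646103364/182329) = sqrt(-61241257087/182329) = I*sqrt(61241257087)/427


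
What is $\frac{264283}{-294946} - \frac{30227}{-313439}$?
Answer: $- \frac{73921266495}{92447579294} \approx -0.7996$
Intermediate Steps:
$\frac{264283}{-294946} - \frac{30227}{-313439} = 264283 \left(- \frac{1}{294946}\right) - - \frac{30227}{313439} = - \frac{264283}{294946} + \frac{30227}{313439} = - \frac{73921266495}{92447579294}$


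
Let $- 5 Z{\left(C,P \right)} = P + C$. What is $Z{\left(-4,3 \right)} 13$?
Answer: $\frac{13}{5} \approx 2.6$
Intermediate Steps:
$Z{\left(C,P \right)} = - \frac{C}{5} - \frac{P}{5}$ ($Z{\left(C,P \right)} = - \frac{P + C}{5} = - \frac{C + P}{5} = - \frac{C}{5} - \frac{P}{5}$)
$Z{\left(-4,3 \right)} 13 = \left(\left(- \frac{1}{5}\right) \left(-4\right) - \frac{3}{5}\right) 13 = \left(\frac{4}{5} - \frac{3}{5}\right) 13 = \frac{1}{5} \cdot 13 = \frac{13}{5}$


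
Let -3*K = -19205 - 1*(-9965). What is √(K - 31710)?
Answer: I*√28630 ≈ 169.2*I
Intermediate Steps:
K = 3080 (K = -(-19205 - 1*(-9965))/3 = -(-19205 + 9965)/3 = -⅓*(-9240) = 3080)
√(K - 31710) = √(3080 - 31710) = √(-28630) = I*√28630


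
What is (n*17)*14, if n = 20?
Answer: 4760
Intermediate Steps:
(n*17)*14 = (20*17)*14 = 340*14 = 4760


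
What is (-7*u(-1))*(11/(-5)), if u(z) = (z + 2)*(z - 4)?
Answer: -77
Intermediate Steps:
u(z) = (-4 + z)*(2 + z) (u(z) = (2 + z)*(-4 + z) = (-4 + z)*(2 + z))
(-7*u(-1))*(11/(-5)) = (-7*(-8 + (-1)² - 2*(-1)))*(11/(-5)) = (-7*(-8 + 1 + 2))*(11*(-⅕)) = -7*(-5)*(-11/5) = 35*(-11/5) = -77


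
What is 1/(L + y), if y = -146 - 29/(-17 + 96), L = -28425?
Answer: -79/2257138 ≈ -3.5000e-5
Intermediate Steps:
y = -11563/79 (y = -146 - 29/79 = -11563/79 ≈ -146.37)
1/(L + y) = 1/(-28425 - 11563/79) = 1/(-2257138/79) = -79/2257138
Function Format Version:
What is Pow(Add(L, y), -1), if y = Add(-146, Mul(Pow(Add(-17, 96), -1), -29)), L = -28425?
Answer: Rational(-79, 2257138) ≈ -3.5000e-5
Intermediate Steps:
y = Rational(-11563, 79) (y = Add(-146, Mul(Pow(79, -1), -29)) = Add(-146, Mul(Rational(1, 79), -29)) = Add(-146, Rational(-29, 79)) = Rational(-11563, 79) ≈ -146.37)
Pow(Add(L, y), -1) = Pow(Add(-28425, Rational(-11563, 79)), -1) = Pow(Rational(-2257138, 79), -1) = Rational(-79, 2257138)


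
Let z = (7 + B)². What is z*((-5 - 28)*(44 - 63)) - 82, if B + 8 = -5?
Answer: 22490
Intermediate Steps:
B = -13 (B = -8 - 5 = -13)
z = 36 (z = (7 - 13)² = (-6)² = 36)
z*((-5 - 28)*(44 - 63)) - 82 = 36*((-5 - 28)*(44 - 63)) - 82 = 36*(-33*(-19)) - 82 = 36*627 - 82 = 22572 - 82 = 22490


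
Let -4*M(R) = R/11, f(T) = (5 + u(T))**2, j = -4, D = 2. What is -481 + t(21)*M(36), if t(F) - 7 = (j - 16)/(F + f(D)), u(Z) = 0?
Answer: -123052/253 ≈ -486.37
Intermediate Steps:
f(T) = 25 (f(T) = (5 + 0)**2 = 5**2 = 25)
t(F) = 7 - 20/(25 + F) (t(F) = 7 + (-4 - 16)/(F + 25) = 7 - 20/(25 + F))
M(R) = -R/44 (M(R) = -R/(4*11) = -R/44)
-481 + t(21)*M(36) = -481 + ((155 + 7*21)/(25 + 21))*(-1/44*36) = -481 + ((155 + 147)/46)*(-9/11) = -481 + ((1/46)*302)*(-9/11) = -481 + (151/23)*(-9/11) = -481 - 1359/253 = -123052/253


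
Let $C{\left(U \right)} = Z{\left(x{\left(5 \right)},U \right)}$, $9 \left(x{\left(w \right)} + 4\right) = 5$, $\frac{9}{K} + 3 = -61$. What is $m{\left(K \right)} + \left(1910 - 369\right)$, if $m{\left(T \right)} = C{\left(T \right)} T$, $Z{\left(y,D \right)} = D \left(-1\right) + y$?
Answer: $\frac{6313839}{4096} \approx 1541.5$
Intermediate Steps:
$K = - \frac{9}{64}$ ($K = \frac{9}{-3 - 61} = \frac{9}{-64} = 9 \left(- \frac{1}{64}\right) = - \frac{9}{64} \approx -0.14063$)
$x{\left(w \right)} = - \frac{31}{9}$ ($x{\left(w \right)} = -4 + \frac{1}{9} \cdot 5 = -4 + \frac{5}{9} = - \frac{31}{9}$)
$Z{\left(y,D \right)} = y - D$ ($Z{\left(y,D \right)} = - D + y = y - D$)
$C{\left(U \right)} = - \frac{31}{9} - U$
$m{\left(T \right)} = T \left(- \frac{31}{9} - T\right)$ ($m{\left(T \right)} = \left(- \frac{31}{9} - T\right) T = T \left(- \frac{31}{9} - T\right)$)
$m{\left(K \right)} + \left(1910 - 369\right) = \left(- \frac{1}{9}\right) \left(- \frac{9}{64}\right) \left(31 + 9 \left(- \frac{9}{64}\right)\right) + \left(1910 - 369\right) = \left(- \frac{1}{9}\right) \left(- \frac{9}{64}\right) \left(31 - \frac{81}{64}\right) + \left(1910 - 369\right) = \left(- \frac{1}{9}\right) \left(- \frac{9}{64}\right) \frac{1903}{64} + 1541 = \frac{1903}{4096} + 1541 = \frac{6313839}{4096}$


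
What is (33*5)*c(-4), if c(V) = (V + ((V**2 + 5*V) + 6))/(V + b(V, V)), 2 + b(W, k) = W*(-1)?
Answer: 165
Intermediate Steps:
b(W, k) = -2 - W (b(W, k) = -2 + W*(-1) = -2 - W)
c(V) = -3 - 3*V - V**2/2 (c(V) = (V + ((V**2 + 5*V) + 6))/(V + (-2 - V)) = (V + (6 + V**2 + 5*V))/(-2) = (6 + V**2 + 6*V)*(-1/2) = -3 - 3*V - V**2/2)
(33*5)*c(-4) = (33*5)*(-3 - 3*(-4) - 1/2*(-4)**2) = 165*(-3 + 12 - 1/2*16) = 165*(-3 + 12 - 8) = 165*1 = 165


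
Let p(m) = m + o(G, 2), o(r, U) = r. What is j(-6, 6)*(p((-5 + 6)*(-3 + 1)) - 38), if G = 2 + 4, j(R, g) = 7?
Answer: -238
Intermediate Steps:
G = 6
p(m) = 6 + m (p(m) = m + 6 = 6 + m)
j(-6, 6)*(p((-5 + 6)*(-3 + 1)) - 38) = 7*((6 + (-5 + 6)*(-3 + 1)) - 38) = 7*((6 + 1*(-2)) - 38) = 7*((6 - 2) - 38) = 7*(4 - 38) = 7*(-34) = -238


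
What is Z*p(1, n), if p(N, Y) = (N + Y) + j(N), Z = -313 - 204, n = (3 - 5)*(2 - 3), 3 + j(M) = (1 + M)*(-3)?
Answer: 3102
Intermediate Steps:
j(M) = -6 - 3*M (j(M) = -3 + (1 + M)*(-3) = -3 + (-3 - 3*M) = -6 - 3*M)
n = 2 (n = -2*(-1) = 2)
Z = -517
p(N, Y) = -6 + Y - 2*N (p(N, Y) = (N + Y) + (-6 - 3*N) = -6 + Y - 2*N)
Z*p(1, n) = -517*(-6 + 2 - 2*1) = -517*(-6 + 2 - 2) = -517*(-6) = 3102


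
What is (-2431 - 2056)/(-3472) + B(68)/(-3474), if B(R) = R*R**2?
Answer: -76865719/861552 ≈ -89.218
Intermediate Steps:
B(R) = R**3
(-2431 - 2056)/(-3472) + B(68)/(-3474) = (-2431 - 2056)/(-3472) + 68**3/(-3474) = -4487*(-1/3472) + 314432*(-1/3474) = 641/496 - 157216/1737 = -76865719/861552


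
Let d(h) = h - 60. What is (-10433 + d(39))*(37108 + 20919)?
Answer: -606614258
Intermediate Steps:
d(h) = -60 + h
(-10433 + d(39))*(37108 + 20919) = (-10433 + (-60 + 39))*(37108 + 20919) = (-10433 - 21)*58027 = -10454*58027 = -606614258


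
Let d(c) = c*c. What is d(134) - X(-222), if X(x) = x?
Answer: 18178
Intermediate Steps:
d(c) = c**2
d(134) - X(-222) = 134**2 - 1*(-222) = 17956 + 222 = 18178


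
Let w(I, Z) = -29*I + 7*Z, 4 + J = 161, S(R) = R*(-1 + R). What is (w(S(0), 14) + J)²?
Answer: 65025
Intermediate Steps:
J = 157 (J = -4 + 161 = 157)
(w(S(0), 14) + J)² = ((-0*(-1 + 0) + 7*14) + 157)² = ((-0*(-1) + 98) + 157)² = ((-29*0 + 98) + 157)² = ((0 + 98) + 157)² = (98 + 157)² = 255² = 65025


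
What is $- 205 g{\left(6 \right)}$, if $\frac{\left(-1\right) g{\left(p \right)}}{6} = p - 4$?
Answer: $2460$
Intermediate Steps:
$g{\left(p \right)} = 24 - 6 p$ ($g{\left(p \right)} = - 6 \left(p - 4\right) = - 6 \left(-4 + p\right) = 24 - 6 p$)
$- 205 g{\left(6 \right)} = - 205 \left(24 - 36\right) = \left(-205\right) \left(-12\right) = 2460$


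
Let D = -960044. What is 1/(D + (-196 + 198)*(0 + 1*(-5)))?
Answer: -1/960054 ≈ -1.0416e-6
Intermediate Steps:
1/(D + (-196 + 198)*(0 + 1*(-5))) = 1/(-960044 + (-196 + 198)*(0 + 1*(-5))) = 1/(-960044 + 2*(0 - 5)) = 1/(-960044 + 2*(-5)) = 1/(-960044 - 10) = 1/(-960054) = -1/960054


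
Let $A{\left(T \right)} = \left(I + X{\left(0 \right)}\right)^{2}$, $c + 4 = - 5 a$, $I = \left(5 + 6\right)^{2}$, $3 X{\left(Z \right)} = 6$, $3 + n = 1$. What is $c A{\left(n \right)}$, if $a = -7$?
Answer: $468999$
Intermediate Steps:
$n = -2$ ($n = -3 + 1 = -2$)
$X{\left(Z \right)} = 2$ ($X{\left(Z \right)} = \frac{1}{3} \cdot 6 = 2$)
$I = 121$ ($I = 11^{2} = 121$)
$c = 31$ ($c = -4 - -35 = -4 + 35 = 31$)
$A{\left(T \right)} = 15129$ ($A{\left(T \right)} = \left(121 + 2\right)^{2} = 123^{2} = 15129$)
$c A{\left(n \right)} = 31 \cdot 15129 = 468999$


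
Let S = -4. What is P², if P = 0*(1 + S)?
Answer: 0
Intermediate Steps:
P = 0 (P = 0*(1 - 4) = 0*(-3) = 0)
P² = 0² = 0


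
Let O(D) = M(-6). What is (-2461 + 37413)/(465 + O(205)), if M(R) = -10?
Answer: 34952/455 ≈ 76.818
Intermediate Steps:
O(D) = -10
(-2461 + 37413)/(465 + O(205)) = (-2461 + 37413)/(465 - 10) = 34952/455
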